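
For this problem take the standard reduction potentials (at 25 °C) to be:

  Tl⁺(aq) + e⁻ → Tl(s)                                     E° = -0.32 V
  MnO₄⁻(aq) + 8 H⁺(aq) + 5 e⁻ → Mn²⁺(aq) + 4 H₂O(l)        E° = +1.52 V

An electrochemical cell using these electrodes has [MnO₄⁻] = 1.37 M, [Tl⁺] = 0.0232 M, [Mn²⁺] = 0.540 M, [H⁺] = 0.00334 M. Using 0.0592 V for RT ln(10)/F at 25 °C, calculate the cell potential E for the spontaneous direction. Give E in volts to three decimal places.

+1.707 V

MnO₄⁻/Mn²⁺ is the cathode (higher E°), Tl⁺/Tl the anode: E°cell = +1.52 − (-0.32) = +1.84 V, n = 5.
Overall: MnO₄⁻(aq) + 8 H⁺(aq) + 5 Tl(s) → Mn²⁺(aq) + 4 H₂O(l) + 5 Tl⁺(aq)
Q = [Mn²⁺]·[Tl⁺]^5 / ([MnO₄⁻]·[H⁺]^8); log Q = 11.233.
E = E° − (0.0592/n) log Q = +1.84 − (0.0592/5)(11.233) = +1.707 V.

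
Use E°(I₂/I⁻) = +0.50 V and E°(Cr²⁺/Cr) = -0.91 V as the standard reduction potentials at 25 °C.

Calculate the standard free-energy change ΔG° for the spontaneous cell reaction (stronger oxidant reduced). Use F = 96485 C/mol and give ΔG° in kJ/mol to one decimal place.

-272.1 kJ/mol

I₂/I⁻ (E° = +0.50 V) is the cathode; Cr²⁺/Cr (E° = -0.91 V) is the anode, so E°cell = +1.41 V.
Balancing electrons gives n = 2 (lcm of 2 and 2).
ΔG° = −nFE° = −(2)(96485)(+1.41) = -272,088 J = -272.1 kJ/mol.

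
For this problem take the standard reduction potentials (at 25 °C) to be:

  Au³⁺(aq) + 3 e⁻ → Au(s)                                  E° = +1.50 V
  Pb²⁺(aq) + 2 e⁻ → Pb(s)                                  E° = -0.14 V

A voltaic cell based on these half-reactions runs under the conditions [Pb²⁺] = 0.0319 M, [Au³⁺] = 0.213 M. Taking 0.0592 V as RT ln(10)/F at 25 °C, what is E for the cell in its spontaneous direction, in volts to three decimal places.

+1.671 V

Au³⁺/Au is the cathode (higher E°), Pb²⁺/Pb the anode: E°cell = +1.50 − (-0.14) = +1.64 V, n = 6.
Overall: 2 Au³⁺(aq) + 3 Pb(s) → 2 Au(s) + 3 Pb²⁺(aq)
Q = [Pb²⁺]^3 / ([Au³⁺]^2); log Q = -3.145.
E = E° − (0.0592/n) log Q = +1.64 − (0.0592/6)(-3.145) = +1.671 V.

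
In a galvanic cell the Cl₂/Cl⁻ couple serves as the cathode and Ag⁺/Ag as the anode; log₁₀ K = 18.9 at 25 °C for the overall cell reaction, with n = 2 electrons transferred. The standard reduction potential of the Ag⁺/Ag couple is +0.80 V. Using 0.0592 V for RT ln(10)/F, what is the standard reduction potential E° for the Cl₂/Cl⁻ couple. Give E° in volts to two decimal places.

E°cell = (0.0592/n)·log K = (0.0592/2)(18.9) = +0.559 V.
Since Cl₂/Cl⁻ is the cathode and Ag⁺/Ag the anode, E°cell = E°(Cl₂/Cl⁻) − E°(Ag⁺/Ag).
So E°(Cl₂/Cl⁻) = E°cell + E°(Ag⁺/Ag) = +0.559 + (+0.80) = +1.36 V.

+1.36 V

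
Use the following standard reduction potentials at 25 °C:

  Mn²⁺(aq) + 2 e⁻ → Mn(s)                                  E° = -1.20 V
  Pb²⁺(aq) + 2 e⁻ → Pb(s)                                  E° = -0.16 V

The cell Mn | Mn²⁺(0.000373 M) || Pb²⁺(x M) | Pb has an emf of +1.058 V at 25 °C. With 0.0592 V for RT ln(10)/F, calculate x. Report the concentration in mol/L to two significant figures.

0.0015 M

Pb²⁺/Pb is the cathode, Mn²⁺/Mn the anode: E°cell = +1.04 V, n = 2.
Overall reaction: Pb²⁺(aq) + Mn(s) → Pb(s) + Mn²⁺(aq); Q = [Mn²⁺]^1/[Pb²⁺]^1.
From E = E° − (0.0592/n) log Q: log Q = (E° − E)·n/0.0592 = (+1.04 − (+1.058))·2/0.0592 = -0.6081.
So 1·log[Pb²⁺] = 1·log(0.000373) − log Q = -3.4283 − (-0.6081) = -2.8202; [Pb²⁺] = 10^(-2.8202) ≈ 0.0015 M.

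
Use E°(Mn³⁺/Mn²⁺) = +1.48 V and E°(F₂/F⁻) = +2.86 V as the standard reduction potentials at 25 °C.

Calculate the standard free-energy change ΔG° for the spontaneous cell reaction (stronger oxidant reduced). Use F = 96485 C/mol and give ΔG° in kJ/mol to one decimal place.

-266.3 kJ/mol

F₂/F⁻ (E° = +2.86 V) is the cathode; Mn³⁺/Mn²⁺ (E° = +1.48 V) is the anode, so E°cell = +1.38 V.
Balancing electrons gives n = 2 (lcm of 2 and 1).
ΔG° = −nFE° = −(2)(96485)(+1.38) = -266,299 J = -266.3 kJ/mol.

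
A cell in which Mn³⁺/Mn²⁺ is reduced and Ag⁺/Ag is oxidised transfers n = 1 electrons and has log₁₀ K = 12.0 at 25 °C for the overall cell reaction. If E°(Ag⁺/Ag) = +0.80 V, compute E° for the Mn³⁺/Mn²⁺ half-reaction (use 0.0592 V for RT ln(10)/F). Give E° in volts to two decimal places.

+1.51 V

E°cell = (0.0592/n)·log K = (0.0592/1)(12.0) = +0.710 V.
Since Mn³⁺/Mn²⁺ is the cathode and Ag⁺/Ag the anode, E°cell = E°(Mn³⁺/Mn²⁺) − E°(Ag⁺/Ag).
So E°(Mn³⁺/Mn²⁺) = E°cell + E°(Ag⁺/Ag) = +0.710 + (+0.80) = +1.51 V.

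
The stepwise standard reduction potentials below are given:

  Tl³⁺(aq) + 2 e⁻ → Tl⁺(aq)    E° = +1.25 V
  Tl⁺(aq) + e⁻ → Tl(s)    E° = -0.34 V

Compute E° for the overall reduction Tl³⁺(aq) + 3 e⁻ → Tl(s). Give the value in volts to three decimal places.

Since ΔG° = −nFE° is additive over sequential reductions, n₃E°₃ = n₁E°₁ + n₂E°₂.
E°₃ = (2×+1.25 + 1×-0.34) / 3 = (+2.160) / 3 = +0.720 V.
E° values themselves are not directly additive — weighting by electron count is essential.

+0.720 V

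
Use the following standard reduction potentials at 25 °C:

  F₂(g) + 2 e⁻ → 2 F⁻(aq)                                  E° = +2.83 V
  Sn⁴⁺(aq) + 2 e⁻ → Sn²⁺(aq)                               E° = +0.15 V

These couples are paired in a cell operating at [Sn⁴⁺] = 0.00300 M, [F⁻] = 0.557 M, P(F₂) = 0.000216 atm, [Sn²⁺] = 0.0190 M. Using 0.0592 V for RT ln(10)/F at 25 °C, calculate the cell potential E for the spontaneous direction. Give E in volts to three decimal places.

+2.610 V

F₂/F⁻ is the cathode (higher E°), Sn⁴⁺/Sn²⁺ the anode: E°cell = +2.83 − (+0.15) = +2.68 V, n = 2.
Overall: F₂(g) + Sn²⁺(aq) → 2 F⁻(aq) + Sn⁴⁺(aq)
Q = [F⁻]^2·[Sn⁴⁺] / (P(F₂)·[Sn²⁺]); log Q = 2.356.
E = E° − (0.0592/n) log Q = +2.68 − (0.0592/2)(2.356) = +2.610 V.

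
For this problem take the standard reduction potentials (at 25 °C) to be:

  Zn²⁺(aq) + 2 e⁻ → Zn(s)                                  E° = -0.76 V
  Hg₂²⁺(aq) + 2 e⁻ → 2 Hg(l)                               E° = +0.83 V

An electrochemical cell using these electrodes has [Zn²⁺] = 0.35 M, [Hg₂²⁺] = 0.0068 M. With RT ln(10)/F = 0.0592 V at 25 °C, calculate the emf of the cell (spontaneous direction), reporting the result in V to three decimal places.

+1.539 V

Hg₂²⁺/Hg is the cathode (higher E°), Zn²⁺/Zn the anode: E°cell = +0.83 − (-0.76) = +1.59 V, n = 2.
Overall: Hg₂²⁺(aq) + Zn(s) → 2 Hg(l) + Zn²⁺(aq)
Q = [Zn²⁺] / ([Hg₂²⁺]); log Q = 1.712.
E = E° − (0.0592/n) log Q = +1.59 − (0.0592/2)(1.712) = +1.539 V.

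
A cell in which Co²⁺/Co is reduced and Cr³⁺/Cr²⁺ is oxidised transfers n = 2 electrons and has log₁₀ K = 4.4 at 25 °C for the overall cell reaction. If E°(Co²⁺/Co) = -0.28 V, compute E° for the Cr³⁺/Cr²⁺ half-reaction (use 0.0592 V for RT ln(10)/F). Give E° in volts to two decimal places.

-0.41 V

E°cell = (0.0592/n)·log K = (0.0592/2)(4.4) = +0.130 V.
Since Co²⁺/Co is the cathode and Cr³⁺/Cr²⁺ the anode, E°cell = E°(Co²⁺/Co) − E°(Cr³⁺/Cr²⁺).
So E°(Cr³⁺/Cr²⁺) = E°(Co²⁺/Co) − E°cell = (-0.28) − (+0.130) = -0.41 V.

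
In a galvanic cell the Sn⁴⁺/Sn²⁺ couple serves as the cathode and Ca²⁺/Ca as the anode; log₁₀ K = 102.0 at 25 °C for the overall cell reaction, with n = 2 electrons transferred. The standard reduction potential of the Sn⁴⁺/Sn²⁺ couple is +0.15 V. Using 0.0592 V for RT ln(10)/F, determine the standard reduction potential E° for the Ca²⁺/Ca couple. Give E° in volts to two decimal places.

E°cell = (0.0592/n)·log K = (0.0592/2)(102.0) = +3.019 V.
Since Sn⁴⁺/Sn²⁺ is the cathode and Ca²⁺/Ca the anode, E°cell = E°(Sn⁴⁺/Sn²⁺) − E°(Ca²⁺/Ca).
So E°(Ca²⁺/Ca) = E°(Sn⁴⁺/Sn²⁺) − E°cell = (+0.15) − (+3.019) = -2.87 V.

-2.87 V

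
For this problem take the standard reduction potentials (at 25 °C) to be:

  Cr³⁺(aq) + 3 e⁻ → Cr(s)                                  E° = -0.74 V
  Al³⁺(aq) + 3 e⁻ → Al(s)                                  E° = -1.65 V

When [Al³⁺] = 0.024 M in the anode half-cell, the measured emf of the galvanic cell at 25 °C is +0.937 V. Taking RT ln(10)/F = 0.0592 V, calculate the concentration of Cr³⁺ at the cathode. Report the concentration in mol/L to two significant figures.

Cr³⁺/Cr is the cathode, Al³⁺/Al the anode: E°cell = +0.91 V, n = 3.
Overall reaction: Cr³⁺(aq) + Al(s) → Cr(s) + Al³⁺(aq); Q = [Al³⁺]^1/[Cr³⁺]^1.
From E = E° − (0.0592/n) log Q: log Q = (E° − E)·n/0.0592 = (+0.91 − (+0.937))·3/0.0592 = -1.3682.
So 1·log[Cr³⁺] = 1·log(0.024) − log Q = -1.6198 − (-1.3682) = -0.2516; [Cr³⁺] = 10^(-0.2516) ≈ 0.56 M.

0.56 M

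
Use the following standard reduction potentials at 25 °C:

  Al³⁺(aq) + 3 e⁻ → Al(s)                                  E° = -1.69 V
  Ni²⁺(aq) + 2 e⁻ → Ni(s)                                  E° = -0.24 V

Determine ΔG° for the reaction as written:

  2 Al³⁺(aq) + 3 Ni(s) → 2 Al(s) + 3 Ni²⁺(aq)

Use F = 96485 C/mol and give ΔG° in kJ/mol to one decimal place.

As written, Al³⁺/Al is reduced (cathode) and Ni²⁺/Ni is oxidised (anode), so E°cell = (-1.69) − (-0.24) = -1.45 V.
Balancing electrons gives n = 6.
ΔG° = −nFE° = −(6)(96485)(-1.45) = 839,420 J = +839.4 kJ/mol.

+839.4 kJ/mol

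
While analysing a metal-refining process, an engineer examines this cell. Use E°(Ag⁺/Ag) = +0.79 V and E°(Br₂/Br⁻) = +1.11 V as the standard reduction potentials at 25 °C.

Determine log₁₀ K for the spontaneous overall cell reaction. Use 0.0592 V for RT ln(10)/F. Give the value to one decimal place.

Cathode: Br₂/Br⁻; anode: Ag⁺/Ag. E°cell = +0.32 V, n = 2.
log K = nE°cell / 0.0592 = (2)(+0.32) / 0.0592 = 10.8.

10.8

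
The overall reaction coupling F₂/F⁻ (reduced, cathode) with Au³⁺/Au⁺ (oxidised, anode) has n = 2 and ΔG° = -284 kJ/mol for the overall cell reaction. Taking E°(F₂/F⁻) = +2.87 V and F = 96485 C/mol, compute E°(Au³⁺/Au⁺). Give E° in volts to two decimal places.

+1.40 V

E°cell = −ΔG°/(nF) = −(-284×10³)/((2)(96485)) = +1.472 V.
Since F₂/F⁻ is the cathode and Au³⁺/Au⁺ the anode, E°cell = E°(F₂/F⁻) − E°(Au³⁺/Au⁺).
So E°(Au³⁺/Au⁺) = E°(F₂/F⁻) − E°cell = (+2.87) − (+1.472) = +1.40 V.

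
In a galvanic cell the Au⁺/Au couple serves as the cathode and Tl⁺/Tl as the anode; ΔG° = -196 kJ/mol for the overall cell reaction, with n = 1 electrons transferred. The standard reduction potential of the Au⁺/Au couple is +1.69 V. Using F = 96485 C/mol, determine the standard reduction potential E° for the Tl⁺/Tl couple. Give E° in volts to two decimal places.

-0.34 V

E°cell = −ΔG°/(nF) = −(-196×10³)/((1)(96485)) = +2.031 V.
Since Au⁺/Au is the cathode and Tl⁺/Tl the anode, E°cell = E°(Au⁺/Au) − E°(Tl⁺/Tl).
So E°(Tl⁺/Tl) = E°(Au⁺/Au) − E°cell = (+1.69) − (+2.031) = -0.34 V.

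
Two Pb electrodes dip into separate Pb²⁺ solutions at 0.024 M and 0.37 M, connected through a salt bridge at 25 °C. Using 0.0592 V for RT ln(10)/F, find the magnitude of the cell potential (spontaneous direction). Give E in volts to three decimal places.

For a concentration cell E°cell = 0. The 0.37 M side is the cathode (reduction is favoured where [Pb²⁺] is higher).
With n = 2, E = −(0.0592/2) log([Pb²⁺]ₐₙ/[Pb²⁺]꜀ₐₜ) = −(0.0592/2) log(0.024/0.37) = −(0.0592/2)(-1.188) = +0.035 V.

+0.035 V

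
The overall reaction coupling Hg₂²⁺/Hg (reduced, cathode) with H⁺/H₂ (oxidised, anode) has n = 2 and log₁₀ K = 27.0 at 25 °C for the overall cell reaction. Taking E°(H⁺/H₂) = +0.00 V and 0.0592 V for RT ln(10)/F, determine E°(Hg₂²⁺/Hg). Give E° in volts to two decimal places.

+0.80 V

E°cell = (0.0592/n)·log K = (0.0592/2)(27.0) = +0.799 V.
Since Hg₂²⁺/Hg is the cathode and H⁺/H₂ the anode, E°cell = E°(Hg₂²⁺/Hg) − E°(H⁺/H₂).
So E°(Hg₂²⁺/Hg) = E°cell + E°(H⁺/H₂) = +0.799 + (+0.00) = +0.80 V.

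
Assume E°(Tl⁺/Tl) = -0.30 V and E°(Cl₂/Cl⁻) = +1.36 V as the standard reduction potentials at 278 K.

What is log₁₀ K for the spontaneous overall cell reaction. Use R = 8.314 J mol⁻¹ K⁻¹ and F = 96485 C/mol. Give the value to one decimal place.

Cathode: Cl₂/Cl⁻; anode: Tl⁺/Tl. E°cell = (+1.36) − (-0.30) = +1.66 V, with n = 2.
ΔG° = −nFE° = −RT ln K, so ln K = nFE°/(RT) = (2)(96485)(+1.66) / ((8.314)(278)) = 138.594.
log₁₀ K = 138.594 / ln 10 = 60.2.

60.2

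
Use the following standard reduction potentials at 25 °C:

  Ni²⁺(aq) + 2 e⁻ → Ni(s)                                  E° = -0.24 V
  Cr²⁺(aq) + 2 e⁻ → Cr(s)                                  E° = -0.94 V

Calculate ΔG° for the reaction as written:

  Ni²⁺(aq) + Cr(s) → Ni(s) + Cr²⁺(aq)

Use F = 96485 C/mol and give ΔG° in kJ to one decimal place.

As written, Ni²⁺/Ni is reduced (cathode) and Cr²⁺/Cr is oxidised (anode), so E°cell = (-0.24) − (-0.94) = +0.70 V.
Balancing electrons gives n = 2.
ΔG° = −nFE° = −(2)(96485)(+0.70) = -135,079 J = -135.1 kJ.

-135.1 kJ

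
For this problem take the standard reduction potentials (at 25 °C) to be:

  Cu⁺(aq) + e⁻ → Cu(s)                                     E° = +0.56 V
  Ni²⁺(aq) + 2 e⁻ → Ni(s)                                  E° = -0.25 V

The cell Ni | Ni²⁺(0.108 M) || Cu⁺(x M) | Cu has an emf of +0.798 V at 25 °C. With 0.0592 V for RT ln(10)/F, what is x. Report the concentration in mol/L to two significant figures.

Cu⁺/Cu is the cathode, Ni²⁺/Ni the anode: E°cell = +0.81 V, n = 2.
Overall reaction: 2 Cu⁺(aq) + Ni(s) → 2 Cu(s) + Ni²⁺(aq); Q = [Ni²⁺]^1/[Cu⁺]^2.
From E = E° − (0.0592/n) log Q: log Q = (E° − E)·n/0.0592 = (+0.81 − (+0.798))·2/0.0592 = 0.4054.
So 2·log[Cu⁺] = 1·log(0.108) − log Q = -0.9666 − (0.4054) = -1.3720; log[Cu⁺] = -1.3720 / 2 = -0.6860; [Cu⁺] = 10^(-0.6860) ≈ 0.21 M.

0.21 M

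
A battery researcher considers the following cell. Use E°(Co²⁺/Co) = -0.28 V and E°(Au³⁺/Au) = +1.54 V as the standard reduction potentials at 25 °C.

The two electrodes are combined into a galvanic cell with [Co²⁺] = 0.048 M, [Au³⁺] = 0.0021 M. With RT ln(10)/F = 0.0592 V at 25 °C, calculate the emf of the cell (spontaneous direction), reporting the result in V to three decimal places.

+1.806 V

Au³⁺/Au is the cathode (higher E°), Co²⁺/Co the anode: E°cell = +1.54 − (-0.28) = +1.82 V, n = 6.
Overall: 2 Au³⁺(aq) + 3 Co(s) → 2 Au(s) + 3 Co²⁺(aq)
Q = [Co²⁺]^3 / ([Au³⁺]^2); log Q = 1.399.
E = E° − (0.0592/n) log Q = +1.82 − (0.0592/6)(1.399) = +1.806 V.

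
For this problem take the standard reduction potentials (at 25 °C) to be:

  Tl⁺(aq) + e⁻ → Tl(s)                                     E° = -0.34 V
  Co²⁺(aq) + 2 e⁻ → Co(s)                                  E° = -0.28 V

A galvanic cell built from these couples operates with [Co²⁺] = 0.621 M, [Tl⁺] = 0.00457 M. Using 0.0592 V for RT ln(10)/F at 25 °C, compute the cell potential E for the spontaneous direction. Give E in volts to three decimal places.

Co²⁺/Co is the cathode (higher E°), Tl⁺/Tl the anode: E°cell = -0.28 − (-0.34) = +0.06 V, n = 2.
Overall: Co²⁺(aq) + 2 Tl(s) → Co(s) + 2 Tl⁺(aq)
Q = [Tl⁺]^2 / ([Co²⁺]); log Q = -4.473.
E = E° − (0.0592/n) log Q = +0.06 − (0.0592/2)(-4.473) = +0.192 V.

+0.192 V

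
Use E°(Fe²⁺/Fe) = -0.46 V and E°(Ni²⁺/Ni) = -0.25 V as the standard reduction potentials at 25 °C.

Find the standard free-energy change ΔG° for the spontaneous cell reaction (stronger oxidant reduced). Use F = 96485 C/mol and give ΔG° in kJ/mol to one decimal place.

-40.5 kJ/mol

Ni²⁺/Ni (E° = -0.25 V) is the cathode; Fe²⁺/Fe (E° = -0.46 V) is the anode, so E°cell = +0.21 V.
Balancing electrons gives n = 2 (lcm of 2 and 2).
ΔG° = −nFE° = −(2)(96485)(+0.21) = -40,524 J = -40.5 kJ/mol.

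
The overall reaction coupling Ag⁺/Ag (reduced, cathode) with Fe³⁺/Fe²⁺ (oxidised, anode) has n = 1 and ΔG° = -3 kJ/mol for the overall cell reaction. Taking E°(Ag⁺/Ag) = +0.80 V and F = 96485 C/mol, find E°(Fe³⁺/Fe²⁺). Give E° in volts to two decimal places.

E°cell = −ΔG°/(nF) = −(-3×10³)/((1)(96485)) = +0.031 V.
Since Ag⁺/Ag is the cathode and Fe³⁺/Fe²⁺ the anode, E°cell = E°(Ag⁺/Ag) − E°(Fe³⁺/Fe²⁺).
So E°(Fe³⁺/Fe²⁺) = E°(Ag⁺/Ag) − E°cell = (+0.80) − (+0.031) = +0.77 V.

+0.77 V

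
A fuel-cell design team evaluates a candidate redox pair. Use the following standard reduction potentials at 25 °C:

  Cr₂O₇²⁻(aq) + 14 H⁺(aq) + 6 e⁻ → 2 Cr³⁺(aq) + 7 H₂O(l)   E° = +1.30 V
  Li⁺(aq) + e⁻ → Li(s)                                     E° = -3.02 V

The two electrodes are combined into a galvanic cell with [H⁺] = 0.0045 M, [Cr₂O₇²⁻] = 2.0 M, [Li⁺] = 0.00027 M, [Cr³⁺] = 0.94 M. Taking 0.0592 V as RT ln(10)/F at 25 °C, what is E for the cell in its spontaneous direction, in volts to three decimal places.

+4.211 V

Cr₂O₇²⁻/Cr³⁺ is the cathode (higher E°), Li⁺/Li the anode: E°cell = +1.30 − (-3.02) = +4.32 V, n = 6.
Overall: Cr₂O₇²⁻(aq) + 14 H⁺(aq) + 6 Li(s) → 2 Cr³⁺(aq) + 7 H₂O(l) + 6 Li⁺(aq)
Q = [Cr³⁺]^2·[Li⁺]^6 / ([Cr₂O₇²⁻]·[H⁺]^14); log Q = 11.088.
E = E° − (0.0592/n) log Q = +4.32 − (0.0592/6)(11.088) = +4.211 V.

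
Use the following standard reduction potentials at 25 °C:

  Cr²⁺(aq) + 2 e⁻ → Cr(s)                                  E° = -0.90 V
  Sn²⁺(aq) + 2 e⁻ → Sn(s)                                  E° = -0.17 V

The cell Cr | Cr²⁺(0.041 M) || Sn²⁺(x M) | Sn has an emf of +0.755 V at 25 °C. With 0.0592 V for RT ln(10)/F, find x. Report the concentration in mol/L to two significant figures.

Sn²⁺/Sn is the cathode, Cr²⁺/Cr the anode: E°cell = +0.73 V, n = 2.
Overall reaction: Sn²⁺(aq) + Cr(s) → Sn(s) + Cr²⁺(aq); Q = [Cr²⁺]^1/[Sn²⁺]^1.
From E = E° − (0.0592/n) log Q: log Q = (E° − E)·n/0.0592 = (+0.73 − (+0.755))·2/0.0592 = -0.8446.
So 1·log[Sn²⁺] = 1·log(0.041) − log Q = -1.3872 − (-0.8446) = -0.5426; [Sn²⁺] = 10^(-0.5426) ≈ 0.29 M.

0.29 M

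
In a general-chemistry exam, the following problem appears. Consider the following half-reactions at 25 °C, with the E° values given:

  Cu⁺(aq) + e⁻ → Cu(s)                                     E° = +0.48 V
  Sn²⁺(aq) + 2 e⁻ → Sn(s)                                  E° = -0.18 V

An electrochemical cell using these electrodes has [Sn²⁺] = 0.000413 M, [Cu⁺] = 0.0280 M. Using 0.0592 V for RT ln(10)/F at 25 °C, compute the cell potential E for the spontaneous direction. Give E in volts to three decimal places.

+0.668 V

Cu⁺/Cu is the cathode (higher E°), Sn²⁺/Sn the anode: E°cell = +0.48 − (-0.18) = +0.66 V, n = 2.
Overall: 2 Cu⁺(aq) + Sn(s) → 2 Cu(s) + Sn²⁺(aq)
Q = [Sn²⁺] / ([Cu⁺]^2); log Q = -0.278.
E = E° − (0.0592/n) log Q = +0.66 − (0.0592/2)(-0.278) = +0.668 V.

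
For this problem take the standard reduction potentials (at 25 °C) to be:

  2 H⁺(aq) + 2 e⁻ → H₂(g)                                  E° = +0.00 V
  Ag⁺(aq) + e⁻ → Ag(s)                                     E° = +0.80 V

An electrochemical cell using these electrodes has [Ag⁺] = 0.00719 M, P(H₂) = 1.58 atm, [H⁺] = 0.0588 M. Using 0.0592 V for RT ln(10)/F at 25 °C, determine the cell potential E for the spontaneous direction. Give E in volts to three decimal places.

Ag⁺/Ag is the cathode (higher E°), H⁺/H₂ the anode: E°cell = +0.80 − (+0.00) = +0.80 V, n = 2.
Overall: 2 Ag⁺(aq) + H₂(g) → 2 Ag(s) + 2 H⁺(aq)
Q = [H⁺]^2 / ([Ag⁺]^2·P(H₂)); log Q = 1.627.
E = E° − (0.0592/n) log Q = +0.80 − (0.0592/2)(1.627) = +0.752 V.

+0.752 V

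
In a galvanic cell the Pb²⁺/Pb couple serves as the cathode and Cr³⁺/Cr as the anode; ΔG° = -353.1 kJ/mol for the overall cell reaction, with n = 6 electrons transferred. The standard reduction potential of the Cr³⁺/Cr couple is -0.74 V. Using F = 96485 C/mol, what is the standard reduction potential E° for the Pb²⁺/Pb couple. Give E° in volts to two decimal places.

-0.13 V

E°cell = −ΔG°/(nF) = −(-353.1×10³)/((6)(96485)) = +0.610 V.
Since Pb²⁺/Pb is the cathode and Cr³⁺/Cr the anode, E°cell = E°(Pb²⁺/Pb) − E°(Cr³⁺/Cr).
So E°(Pb²⁺/Pb) = E°cell + E°(Cr³⁺/Cr) = +0.610 + (-0.74) = -0.13 V.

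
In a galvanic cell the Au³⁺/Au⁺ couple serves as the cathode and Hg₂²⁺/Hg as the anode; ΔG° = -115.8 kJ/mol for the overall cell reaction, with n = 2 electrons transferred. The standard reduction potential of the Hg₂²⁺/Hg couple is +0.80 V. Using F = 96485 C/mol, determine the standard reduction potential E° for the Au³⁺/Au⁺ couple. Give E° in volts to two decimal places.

E°cell = −ΔG°/(nF) = −(-115.8×10³)/((2)(96485)) = +0.600 V.
Since Au³⁺/Au⁺ is the cathode and Hg₂²⁺/Hg the anode, E°cell = E°(Au³⁺/Au⁺) − E°(Hg₂²⁺/Hg).
So E°(Au³⁺/Au⁺) = E°cell + E°(Hg₂²⁺/Hg) = +0.600 + (+0.80) = +1.40 V.

+1.40 V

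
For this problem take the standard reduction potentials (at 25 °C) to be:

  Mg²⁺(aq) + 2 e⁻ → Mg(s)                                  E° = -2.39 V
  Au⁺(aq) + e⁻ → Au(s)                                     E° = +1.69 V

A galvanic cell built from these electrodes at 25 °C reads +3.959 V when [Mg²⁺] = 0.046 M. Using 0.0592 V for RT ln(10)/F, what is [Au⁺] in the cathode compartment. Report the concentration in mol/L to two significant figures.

Au⁺/Au is the cathode, Mg²⁺/Mg the anode: E°cell = +4.08 V, n = 2.
Overall reaction: 2 Au⁺(aq) + Mg(s) → 2 Au(s) + Mg²⁺(aq); Q = [Mg²⁺]^1/[Au⁺]^2.
From E = E° − (0.0592/n) log Q: log Q = (E° − E)·n/0.0592 = (+4.08 − (+3.959))·2/0.0592 = 4.0878.
So 2·log[Au⁺] = 1·log(0.046) − log Q = -1.3372 − (4.0878) = -5.4250; log[Au⁺] = -5.4250 / 2 = -2.7125; [Au⁺] = 10^(-2.7125) ≈ 0.0019 M.

0.0019 M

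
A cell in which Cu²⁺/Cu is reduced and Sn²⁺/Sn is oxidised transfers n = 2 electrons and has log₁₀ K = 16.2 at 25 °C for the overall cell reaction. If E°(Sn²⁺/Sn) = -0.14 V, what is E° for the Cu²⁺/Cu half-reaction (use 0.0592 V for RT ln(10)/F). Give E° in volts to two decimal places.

+0.34 V

E°cell = (0.0592/n)·log K = (0.0592/2)(16.2) = +0.480 V.
Since Cu²⁺/Cu is the cathode and Sn²⁺/Sn the anode, E°cell = E°(Cu²⁺/Cu) − E°(Sn²⁺/Sn).
So E°(Cu²⁺/Cu) = E°cell + E°(Sn²⁺/Sn) = +0.480 + (-0.14) = +0.34 V.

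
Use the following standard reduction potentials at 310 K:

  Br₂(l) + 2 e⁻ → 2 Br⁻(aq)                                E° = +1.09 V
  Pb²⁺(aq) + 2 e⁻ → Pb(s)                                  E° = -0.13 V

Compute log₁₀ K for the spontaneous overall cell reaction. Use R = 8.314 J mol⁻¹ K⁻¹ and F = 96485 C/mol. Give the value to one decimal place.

Cathode: Br₂/Br⁻; anode: Pb²⁺/Pb. E°cell = (+1.09) − (-0.13) = +1.22 V, with n = 2.
ΔG° = −nFE° = −RT ln K, so ln K = nFE°/(RT) = (2)(96485)(+1.22) / ((8.314)(310)) = 91.344.
log₁₀ K = 91.344 / ln 10 = 39.7.

39.7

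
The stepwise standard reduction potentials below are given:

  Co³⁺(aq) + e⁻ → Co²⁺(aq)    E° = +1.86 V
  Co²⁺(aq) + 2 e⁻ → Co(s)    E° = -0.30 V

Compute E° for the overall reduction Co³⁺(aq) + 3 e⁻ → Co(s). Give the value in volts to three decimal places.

+0.420 V

Adding the free-energy changes (−nFE°) of the two steps gives −n₃FE°₃ = −n₁FE°₁ − n₂FE°₂.
E°₃ = (1×+1.86 + 2×-0.30) / 3 = (+1.260) / 3 = +0.420 V.
Simply averaging or adding the two E° values would be wrong; the electron-weighted sum is required.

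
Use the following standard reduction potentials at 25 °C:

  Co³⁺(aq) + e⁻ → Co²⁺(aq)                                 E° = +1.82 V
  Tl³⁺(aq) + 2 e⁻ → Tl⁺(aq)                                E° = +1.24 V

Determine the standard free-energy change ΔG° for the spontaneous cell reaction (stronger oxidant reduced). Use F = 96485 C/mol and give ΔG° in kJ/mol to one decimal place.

-111.9 kJ/mol

Co³⁺/Co²⁺ (E° = +1.82 V) is the cathode; Tl³⁺/Tl⁺ (E° = +1.24 V) is the anode, so E°cell = +0.58 V.
Balancing electrons gives n = 2 (lcm of 1 and 2).
ΔG° = −nFE° = −(2)(96485)(+0.58) = -111,923 J = -111.9 kJ/mol.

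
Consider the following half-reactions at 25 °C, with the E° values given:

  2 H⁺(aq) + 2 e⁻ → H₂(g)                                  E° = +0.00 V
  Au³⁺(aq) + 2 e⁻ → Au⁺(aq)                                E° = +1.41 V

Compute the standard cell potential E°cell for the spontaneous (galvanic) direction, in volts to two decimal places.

The Au³⁺/Au⁺ couple has the higher reduction potential, so it is the cathode; H⁺/H₂ is oxidised at the anode.
E°cell = E°(cathode) − E°(anode) = (+1.41) − (+0.00) = +1.41 V.
Since E°cell > 0, the reaction is spontaneous under standard conditions.

+1.41 V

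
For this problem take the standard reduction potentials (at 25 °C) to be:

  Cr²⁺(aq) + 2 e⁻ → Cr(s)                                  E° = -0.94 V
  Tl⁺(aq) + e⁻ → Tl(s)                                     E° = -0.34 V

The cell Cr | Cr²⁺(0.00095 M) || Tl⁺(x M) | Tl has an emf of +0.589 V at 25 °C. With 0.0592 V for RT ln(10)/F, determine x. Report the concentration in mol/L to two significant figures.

Tl⁺/Tl is the cathode, Cr²⁺/Cr the anode: E°cell = +0.60 V, n = 2.
Overall reaction: 2 Tl⁺(aq) + Cr(s) → 2 Tl(s) + Cr²⁺(aq); Q = [Cr²⁺]^1/[Tl⁺]^2.
From E = E° − (0.0592/n) log Q: log Q = (E° − E)·n/0.0592 = (+0.60 − (+0.589))·2/0.0592 = 0.3716.
So 2·log[Tl⁺] = 1·log(0.00095) − log Q = -3.0223 − (0.3716) = -3.3939; log[Tl⁺] = -3.3939 / 2 = -1.6969; [Tl⁺] = 10^(-1.6969) ≈ 0.020 M.

0.020 M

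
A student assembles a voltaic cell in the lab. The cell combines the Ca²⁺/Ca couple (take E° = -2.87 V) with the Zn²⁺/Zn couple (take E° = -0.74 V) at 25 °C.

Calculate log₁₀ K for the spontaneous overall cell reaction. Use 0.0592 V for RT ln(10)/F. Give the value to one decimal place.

72.0

Cathode: Zn²⁺/Zn; anode: Ca²⁺/Ca. E°cell = +2.13 V, n = 2.
log K = nE°cell / 0.0592 = (2)(+2.13) / 0.0592 = 72.0.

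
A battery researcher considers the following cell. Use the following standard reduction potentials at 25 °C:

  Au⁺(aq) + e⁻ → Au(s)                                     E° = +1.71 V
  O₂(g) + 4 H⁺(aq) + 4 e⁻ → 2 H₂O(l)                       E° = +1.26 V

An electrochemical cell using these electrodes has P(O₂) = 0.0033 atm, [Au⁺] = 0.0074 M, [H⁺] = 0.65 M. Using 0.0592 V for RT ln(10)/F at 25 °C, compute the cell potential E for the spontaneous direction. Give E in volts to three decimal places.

Au⁺/Au is the cathode (higher E°), O₂/H₂O the anode: E°cell = +1.71 − (+1.26) = +0.45 V, n = 4.
Overall: 4 Au⁺(aq) + 2 H₂O(l) → 4 Au(s) + O₂(g) + 4 H⁺(aq)
Q = P(O₂)·[H⁺]^4 / ([Au⁺]^4); log Q = 5.293.
E = E° − (0.0592/n) log Q = +0.45 − (0.0592/4)(5.293) = +0.372 V.

+0.372 V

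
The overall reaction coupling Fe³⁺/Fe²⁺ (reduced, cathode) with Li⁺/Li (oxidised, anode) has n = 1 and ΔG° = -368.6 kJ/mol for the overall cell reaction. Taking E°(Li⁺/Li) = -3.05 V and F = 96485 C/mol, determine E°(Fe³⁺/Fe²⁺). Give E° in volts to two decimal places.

E°cell = −ΔG°/(nF) = −(-368.6×10³)/((1)(96485)) = +3.820 V.
Since Fe³⁺/Fe²⁺ is the cathode and Li⁺/Li the anode, E°cell = E°(Fe³⁺/Fe²⁺) − E°(Li⁺/Li).
So E°(Fe³⁺/Fe²⁺) = E°cell + E°(Li⁺/Li) = +3.820 + (-3.05) = +0.77 V.

+0.77 V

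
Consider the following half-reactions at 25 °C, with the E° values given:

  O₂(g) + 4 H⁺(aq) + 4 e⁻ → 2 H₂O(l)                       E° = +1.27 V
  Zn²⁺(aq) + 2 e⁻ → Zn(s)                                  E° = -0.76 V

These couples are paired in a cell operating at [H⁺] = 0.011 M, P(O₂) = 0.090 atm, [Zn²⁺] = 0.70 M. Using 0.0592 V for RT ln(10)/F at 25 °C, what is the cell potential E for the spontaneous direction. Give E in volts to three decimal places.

+1.903 V

O₂/H₂O is the cathode (higher E°), Zn²⁺/Zn the anode: E°cell = +1.27 − (-0.76) = +2.03 V, n = 4.
Overall: O₂(g) + 4 H⁺(aq) + 2 Zn(s) → 2 H₂O(l) + 2 Zn²⁺(aq)
Q = [Zn²⁺]^2 / (P(O₂)·[H⁺]^4); log Q = 8.570.
E = E° − (0.0592/n) log Q = +2.03 − (0.0592/4)(8.570) = +1.903 V.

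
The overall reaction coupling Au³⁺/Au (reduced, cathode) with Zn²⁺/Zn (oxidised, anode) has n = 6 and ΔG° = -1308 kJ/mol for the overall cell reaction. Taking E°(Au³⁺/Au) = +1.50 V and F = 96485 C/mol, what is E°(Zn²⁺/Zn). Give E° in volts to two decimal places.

E°cell = −ΔG°/(nF) = −(-1308×10³)/((6)(96485)) = +2.259 V.
Since Au³⁺/Au is the cathode and Zn²⁺/Zn the anode, E°cell = E°(Au³⁺/Au) − E°(Zn²⁺/Zn).
So E°(Zn²⁺/Zn) = E°(Au³⁺/Au) − E°cell = (+1.50) − (+2.259) = -0.76 V.

-0.76 V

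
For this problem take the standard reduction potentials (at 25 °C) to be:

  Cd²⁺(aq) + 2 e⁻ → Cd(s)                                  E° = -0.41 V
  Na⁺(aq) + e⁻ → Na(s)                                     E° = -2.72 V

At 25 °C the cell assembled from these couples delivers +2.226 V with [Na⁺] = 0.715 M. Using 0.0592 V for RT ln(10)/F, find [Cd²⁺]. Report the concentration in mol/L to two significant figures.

Cd²⁺/Cd is the cathode, Na⁺/Na the anode: E°cell = +2.31 V, n = 2.
Overall reaction: Cd²⁺(aq) + 2 Na(s) → Cd(s) + 2 Na⁺(aq); Q = [Na⁺]^2/[Cd²⁺]^1.
From E = E° − (0.0592/n) log Q: log Q = (E° − E)·n/0.0592 = (+2.31 − (+2.226))·2/0.0592 = 2.8378.
So 1·log[Cd²⁺] = 2·log(0.715) − log Q = -0.2914 − (2.8378) = -3.1292; [Cd²⁺] = 10^(-3.1292) ≈ 0.00074 M.

0.00074 M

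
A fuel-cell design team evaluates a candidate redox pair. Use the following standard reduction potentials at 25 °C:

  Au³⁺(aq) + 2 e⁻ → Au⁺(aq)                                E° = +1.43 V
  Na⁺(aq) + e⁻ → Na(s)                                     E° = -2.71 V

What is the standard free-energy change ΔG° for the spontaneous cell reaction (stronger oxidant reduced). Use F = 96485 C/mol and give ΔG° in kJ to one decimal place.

-798.9 kJ

Au³⁺/Au⁺ (E° = +1.43 V) is the cathode; Na⁺/Na (E° = -2.71 V) is the anode, so E°cell = +4.14 V.
Balancing electrons gives n = 2 (lcm of 2 and 1).
ΔG° = −nFE° = −(2)(96485)(+4.14) = -798,896 J = -798.9 kJ.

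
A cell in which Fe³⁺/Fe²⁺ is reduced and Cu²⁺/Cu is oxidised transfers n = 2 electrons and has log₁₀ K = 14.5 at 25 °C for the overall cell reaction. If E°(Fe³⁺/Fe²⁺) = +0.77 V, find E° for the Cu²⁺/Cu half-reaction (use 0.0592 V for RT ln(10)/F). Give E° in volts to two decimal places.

E°cell = (0.0592/n)·log K = (0.0592/2)(14.5) = +0.429 V.
Since Fe³⁺/Fe²⁺ is the cathode and Cu²⁺/Cu the anode, E°cell = E°(Fe³⁺/Fe²⁺) − E°(Cu²⁺/Cu).
So E°(Cu²⁺/Cu) = E°(Fe³⁺/Fe²⁺) − E°cell = (+0.77) − (+0.429) = +0.34 V.

+0.34 V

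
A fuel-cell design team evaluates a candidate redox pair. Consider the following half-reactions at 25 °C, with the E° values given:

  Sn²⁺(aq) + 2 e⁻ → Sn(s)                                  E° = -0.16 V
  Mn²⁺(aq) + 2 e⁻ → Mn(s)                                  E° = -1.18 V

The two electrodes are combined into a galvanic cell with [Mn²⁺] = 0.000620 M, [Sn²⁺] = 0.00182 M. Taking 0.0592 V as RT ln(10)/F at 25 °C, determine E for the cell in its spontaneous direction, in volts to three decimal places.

Sn²⁺/Sn is the cathode (higher E°), Mn²⁺/Mn the anode: E°cell = -0.16 − (-1.18) = +1.02 V, n = 2.
Overall: Sn²⁺(aq) + Mn(s) → Sn(s) + Mn²⁺(aq)
Q = [Mn²⁺] / ([Sn²⁺]); log Q = -0.468.
E = E° − (0.0592/n) log Q = +1.02 − (0.0592/2)(-0.468) = +1.034 V.

+1.034 V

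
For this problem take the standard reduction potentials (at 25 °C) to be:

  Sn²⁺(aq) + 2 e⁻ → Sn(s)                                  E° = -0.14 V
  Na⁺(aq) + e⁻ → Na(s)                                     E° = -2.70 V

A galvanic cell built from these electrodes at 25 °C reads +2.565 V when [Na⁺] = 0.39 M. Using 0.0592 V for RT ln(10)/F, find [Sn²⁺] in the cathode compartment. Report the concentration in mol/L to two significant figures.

0.22 M

Sn²⁺/Sn is the cathode, Na⁺/Na the anode: E°cell = +2.56 V, n = 2.
Overall reaction: Sn²⁺(aq) + 2 Na(s) → Sn(s) + 2 Na⁺(aq); Q = [Na⁺]^2/[Sn²⁺]^1.
From E = E° − (0.0592/n) log Q: log Q = (E° − E)·n/0.0592 = (+2.56 − (+2.565))·2/0.0592 = -0.1689.
So 1·log[Sn²⁺] = 2·log(0.39) − log Q = -0.8179 − (-0.1689) = -0.6490; [Sn²⁺] = 10^(-0.6490) ≈ 0.22 M.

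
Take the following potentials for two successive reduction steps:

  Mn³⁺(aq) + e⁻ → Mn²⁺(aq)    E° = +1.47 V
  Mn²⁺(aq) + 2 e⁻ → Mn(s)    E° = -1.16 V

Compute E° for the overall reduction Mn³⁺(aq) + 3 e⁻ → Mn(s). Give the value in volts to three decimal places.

-0.283 V

Since ΔG° = −nFE° is additive over sequential reductions, n₃E°₃ = n₁E°₁ + n₂E°₂.
E°₃ = (1×+1.47 + 2×-1.16) / 3 = (-0.850) / 3 = -0.283 V.
Simply averaging or adding the two E° values would be wrong; the electron-weighted sum is required.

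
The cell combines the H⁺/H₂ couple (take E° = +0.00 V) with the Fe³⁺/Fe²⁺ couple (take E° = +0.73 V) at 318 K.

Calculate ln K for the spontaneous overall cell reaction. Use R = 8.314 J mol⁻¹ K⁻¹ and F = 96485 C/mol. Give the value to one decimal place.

Cathode: Fe³⁺/Fe²⁺; anode: H⁺/H₂. E°cell = (+0.73) − (+0.00) = +0.73 V, with n = 2.
ΔG° = −nFE° = −RT ln K, so ln K = nFE°/(RT) = (2)(96485)(+0.73) / ((8.314)(318)) = 53.281.

53.3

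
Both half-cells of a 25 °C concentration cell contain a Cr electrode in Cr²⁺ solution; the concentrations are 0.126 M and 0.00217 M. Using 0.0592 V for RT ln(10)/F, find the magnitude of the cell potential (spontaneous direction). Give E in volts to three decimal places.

For a concentration cell E°cell = 0. The 0.126 M side is the cathode (reduction is favoured where [Cr²⁺] is higher).
With n = 2, E = −(0.0592/2) log([Cr²⁺]ₐₙ/[Cr²⁺]꜀ₐₜ) = −(0.0592/2) log(0.00217/0.126) = −(0.0592/2)(-1.764) = +0.052 V.

+0.052 V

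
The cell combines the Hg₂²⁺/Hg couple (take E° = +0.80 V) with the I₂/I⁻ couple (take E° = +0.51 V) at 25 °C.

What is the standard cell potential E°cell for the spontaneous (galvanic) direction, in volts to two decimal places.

The Hg₂²⁺/Hg couple has the higher reduction potential, so it is the cathode; I₂/I⁻ is oxidised at the anode.
E°cell = E°(cathode) − E°(anode) = (+0.80) − (+0.51) = +0.29 V.

+0.29 V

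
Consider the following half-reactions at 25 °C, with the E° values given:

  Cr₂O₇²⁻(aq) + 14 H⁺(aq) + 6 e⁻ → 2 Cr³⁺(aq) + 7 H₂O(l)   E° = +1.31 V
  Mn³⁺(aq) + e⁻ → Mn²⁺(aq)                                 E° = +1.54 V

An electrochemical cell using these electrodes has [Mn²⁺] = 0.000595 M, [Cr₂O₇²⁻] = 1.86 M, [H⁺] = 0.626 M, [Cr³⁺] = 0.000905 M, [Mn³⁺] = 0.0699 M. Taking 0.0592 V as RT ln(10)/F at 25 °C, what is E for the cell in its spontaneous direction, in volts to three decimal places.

+0.318 V

Mn³⁺/Mn²⁺ is the cathode (higher E°), Cr₂O₇²⁻/Cr³⁺ the anode: E°cell = +1.54 − (+1.31) = +0.23 V, n = 6.
Overall: 6 Mn³⁺(aq) + 2 Cr³⁺(aq) + 7 H₂O(l) → 6 Mn²⁺(aq) + Cr₂O₇²⁻(aq) + 14 H⁺(aq)
Q = [Mn²⁺]^6·[Cr₂O₇²⁻]·[H⁺]^14 / ([Mn³⁺]^6·[Cr³⁺]^2); log Q = -8.912.
E = E° − (0.0592/n) log Q = +0.23 − (0.0592/6)(-8.912) = +0.318 V.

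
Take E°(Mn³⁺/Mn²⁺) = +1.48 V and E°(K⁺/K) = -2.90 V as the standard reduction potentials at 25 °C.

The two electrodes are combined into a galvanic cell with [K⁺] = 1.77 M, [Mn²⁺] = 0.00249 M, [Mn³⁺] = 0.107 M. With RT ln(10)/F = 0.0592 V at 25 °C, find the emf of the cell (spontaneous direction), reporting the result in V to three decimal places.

+4.462 V

Mn³⁺/Mn²⁺ is the cathode (higher E°), K⁺/K the anode: E°cell = +1.48 − (-2.90) = +4.38 V, n = 1.
Overall: Mn³⁺(aq) + K(s) → Mn²⁺(aq) + K⁺(aq)
Q = [Mn²⁺]·[K⁺] / ([Mn³⁺]); log Q = -1.385.
E = E° − (0.0592/n) log Q = +4.38 − (0.0592/1)(-1.385) = +4.462 V.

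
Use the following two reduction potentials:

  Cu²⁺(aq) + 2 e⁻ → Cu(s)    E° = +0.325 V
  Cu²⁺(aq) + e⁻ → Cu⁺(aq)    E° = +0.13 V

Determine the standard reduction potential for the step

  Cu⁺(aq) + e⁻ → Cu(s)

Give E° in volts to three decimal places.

Sequential free energies add, so n₃E°₃ = n₁E°₁ + n₂E°₂.
With n₃ = 2, and the known step contributing 1×(+0.13) V, the unknown satisfies 1·E° = 2×(+0.325) − 1×(+0.13) = +0.520.
E° = +0.520 / 1 = +0.520 V.

+0.520 V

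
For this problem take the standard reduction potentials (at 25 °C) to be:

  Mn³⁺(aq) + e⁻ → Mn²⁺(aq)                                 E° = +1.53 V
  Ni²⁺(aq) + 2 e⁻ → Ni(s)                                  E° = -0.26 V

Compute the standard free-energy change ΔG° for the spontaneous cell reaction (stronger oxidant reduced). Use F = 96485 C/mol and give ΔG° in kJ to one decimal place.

-345.4 kJ

Mn³⁺/Mn²⁺ (E° = +1.53 V) is the cathode; Ni²⁺/Ni (E° = -0.26 V) is the anode, so E°cell = +1.79 V.
Balancing electrons gives n = 2 (lcm of 1 and 2).
ΔG° = −nFE° = −(2)(96485)(+1.79) = -345,416 J = -345.4 kJ.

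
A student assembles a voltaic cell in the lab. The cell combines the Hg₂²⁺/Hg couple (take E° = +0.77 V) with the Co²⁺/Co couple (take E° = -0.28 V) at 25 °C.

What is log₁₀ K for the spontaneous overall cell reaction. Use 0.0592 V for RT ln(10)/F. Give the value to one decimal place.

35.5

Cathode: Hg₂²⁺/Hg; anode: Co²⁺/Co. E°cell = +1.05 V, n = 2.
log K = nE°cell / 0.0592 = (2)(+1.05) / 0.0592 = 35.5.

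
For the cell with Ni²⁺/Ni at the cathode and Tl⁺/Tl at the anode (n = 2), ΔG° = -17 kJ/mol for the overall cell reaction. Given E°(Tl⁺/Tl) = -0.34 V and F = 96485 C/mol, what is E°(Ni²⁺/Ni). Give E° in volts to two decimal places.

-0.25 V

E°cell = −ΔG°/(nF) = −(-17×10³)/((2)(96485)) = +0.088 V.
Since Ni²⁺/Ni is the cathode and Tl⁺/Tl the anode, E°cell = E°(Ni²⁺/Ni) − E°(Tl⁺/Tl).
So E°(Ni²⁺/Ni) = E°cell + E°(Tl⁺/Tl) = +0.088 + (-0.34) = -0.25 V.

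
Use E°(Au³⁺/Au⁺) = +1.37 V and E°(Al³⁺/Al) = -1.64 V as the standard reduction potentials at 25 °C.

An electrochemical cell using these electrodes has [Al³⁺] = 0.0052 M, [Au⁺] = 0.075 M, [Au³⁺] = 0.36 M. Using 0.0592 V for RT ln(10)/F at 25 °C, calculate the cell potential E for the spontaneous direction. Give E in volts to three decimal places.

+3.075 V

Au³⁺/Au⁺ is the cathode (higher E°), Al³⁺/Al the anode: E°cell = +1.37 − (-1.64) = +3.01 V, n = 6.
Overall: 3 Au³⁺(aq) + 2 Al(s) → 3 Au⁺(aq) + 2 Al³⁺(aq)
Q = [Au⁺]^3·[Al³⁺]^2 / ([Au³⁺]^3); log Q = -6.612.
E = E° − (0.0592/n) log Q = +3.01 − (0.0592/6)(-6.612) = +3.075 V.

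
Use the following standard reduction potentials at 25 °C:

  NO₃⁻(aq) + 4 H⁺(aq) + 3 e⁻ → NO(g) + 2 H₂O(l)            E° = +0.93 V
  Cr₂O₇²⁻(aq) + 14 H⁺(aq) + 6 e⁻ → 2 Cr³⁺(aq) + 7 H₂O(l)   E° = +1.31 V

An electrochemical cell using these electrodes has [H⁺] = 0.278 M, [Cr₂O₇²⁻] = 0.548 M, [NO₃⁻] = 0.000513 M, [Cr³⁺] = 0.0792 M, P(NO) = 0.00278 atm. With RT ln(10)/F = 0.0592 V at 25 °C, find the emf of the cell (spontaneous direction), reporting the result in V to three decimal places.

+0.381 V

Cr₂O₇²⁻/Cr³⁺ is the cathode (higher E°), NO₃⁻/NO the anode: E°cell = +1.31 − (+0.93) = +0.38 V, n = 6.
Overall: Cr₂O₇²⁻(aq) + 6 H⁺(aq) + 2 NO(g) → 2 Cr³⁺(aq) + 3 H₂O(l) + 2 NO₃⁻(aq)
Q = [Cr³⁺]^2·[NO₃⁻]^2 / ([Cr₂O₇²⁻]·[H⁺]^6·P(NO)^2); log Q = -0.073.
E = E° − (0.0592/n) log Q = +0.38 − (0.0592/6)(-0.073) = +0.381 V.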